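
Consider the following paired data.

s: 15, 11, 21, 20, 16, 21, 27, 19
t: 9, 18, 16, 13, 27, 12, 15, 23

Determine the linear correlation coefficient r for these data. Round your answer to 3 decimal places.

n = 8, Σs = 150, Σt = 133, Σs² = 2974, Σt² = 2457, Σst = 2455
nΣst − ΣsΣt = 19640 − 19950 = -310
nΣs² − (Σs)² = 23792 − 22500 = 1292; nΣt² − (Σt)² = 19656 − 17689 = 1967
r = -310 / √(1292 × 1967) = -310 / 1594.1656 ≈ -0.194

-0.194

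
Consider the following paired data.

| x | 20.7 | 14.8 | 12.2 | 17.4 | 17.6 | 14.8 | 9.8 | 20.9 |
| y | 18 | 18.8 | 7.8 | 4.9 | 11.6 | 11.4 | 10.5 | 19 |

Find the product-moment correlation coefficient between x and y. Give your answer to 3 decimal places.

0.480

n = 8, Σx = 128.2, Σy = 102, Σx² = 2160.78, Σy² = 1498.06, Σxy = 1704.14
nΣxy − ΣxΣy = 13633.12 − 13076.4 = 556.72
nΣx² − (Σx)² = 17286.24 − 16435.24 = 851; nΣy² − (Σy)² = 11984.48 − 10404 = 1580.48
r = 556.72 / √(851 × 1580.48) = 556.72 / 1159.7364 ≈ 0.480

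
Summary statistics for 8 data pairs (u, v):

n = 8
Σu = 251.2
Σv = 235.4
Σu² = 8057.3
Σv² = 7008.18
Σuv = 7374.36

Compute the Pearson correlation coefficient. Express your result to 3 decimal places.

r = (nΣuv − ΣuΣv) / √[(nΣu² − (Σu)²)(nΣv² − (Σv)²)]
Numerator: 8×7374.36 − 251.2×235.4 = -137.6
Denominator: √[(64458.4 − 63101.44)(56065.44 − 55413.16)] = √[1356.96 × 652.28] = 940.8070
r = -137.6 / 940.8070 ≈ -0.146

-0.146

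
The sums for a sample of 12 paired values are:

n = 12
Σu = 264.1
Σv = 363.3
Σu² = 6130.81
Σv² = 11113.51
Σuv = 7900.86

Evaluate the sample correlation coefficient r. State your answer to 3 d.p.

r = (nΣuv − ΣuΣv) / √[(nΣu² − (Σu)²)(nΣv² − (Σv)²)]
Numerator: 12×7900.86 − 264.1×363.3 = -1137.21
Denominator: √[(73569.72 − 69748.81)(133362.12 − 131986.89)] = √[3820.91 × 1375.23] = 2292.2980
r = -1137.21 / 2292.2980 ≈ -0.496

-0.496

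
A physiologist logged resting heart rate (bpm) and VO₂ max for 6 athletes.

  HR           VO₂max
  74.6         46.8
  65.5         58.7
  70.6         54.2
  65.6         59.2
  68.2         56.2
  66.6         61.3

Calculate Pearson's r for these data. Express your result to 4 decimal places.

-0.9552

n = 6, Σx = 411.1, Σy = 336.4, Σx² = 28229.93, Σy² = 18994.34, Σxy = 22961.59
nΣxy − ΣxΣy = 137769.54 − 138294.04 = -524.5
nΣx² − (Σx)² = 169379.58 − 169003.21 = 376.37; nΣy² − (Σy)² = 113966.04 − 113164.96 = 801.08
r = -524.5 / √(376.37 × 801.08) = -524.5 / 549.0924 ≈ -0.9552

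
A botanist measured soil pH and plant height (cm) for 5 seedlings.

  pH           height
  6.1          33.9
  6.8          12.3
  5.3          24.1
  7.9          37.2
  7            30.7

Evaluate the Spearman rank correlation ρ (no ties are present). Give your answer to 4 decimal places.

0.5000

Rank pH: 2, 3, 1, 5, 4
Rank height: 4, 1, 2, 5, 3
d = rank(pH) − rank(height): -2, 2, -1, 0, 1; Σd² = 10
ρ = 1 − 6Σd² / [n(n²−1)] = 1 − 6×10 / (5×24) = 1 − 60/120 ≈ 0.5000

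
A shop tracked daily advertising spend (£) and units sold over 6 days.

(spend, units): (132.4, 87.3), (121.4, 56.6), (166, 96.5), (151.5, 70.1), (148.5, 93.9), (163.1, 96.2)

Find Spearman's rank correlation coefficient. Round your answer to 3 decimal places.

0.829

Rank spend: 2, 1, 6, 4, 3, 5
Rank units: 3, 1, 6, 2, 4, 5
d = rank(spend) − rank(units): -1, 0, 0, 2, -1, 0; Σd² = 6
ρ = 1 − 6Σd² / [n(n²−1)] = 1 − 6×6 / (6×35) = 1 − 36/210 ≈ 0.829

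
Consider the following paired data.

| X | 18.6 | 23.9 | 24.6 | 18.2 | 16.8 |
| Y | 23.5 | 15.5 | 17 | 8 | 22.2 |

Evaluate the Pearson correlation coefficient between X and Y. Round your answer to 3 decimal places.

n = 5, ΣX = 102.1, ΣY = 86.2, ΣX² = 2135.81, ΣY² = 1638.34, ΣXY = 1744.31
nΣXY − ΣXΣY = 8721.55 − 8801.02 = -79.47
nΣX² − (ΣX)² = 10679.05 − 10424.41 = 254.64; nΣY² − (ΣY)² = 8191.7 − 7430.44 = 761.26
r = -79.47 / √(254.64 × 761.26) = -79.47 / 440.2809 ≈ -0.180

-0.180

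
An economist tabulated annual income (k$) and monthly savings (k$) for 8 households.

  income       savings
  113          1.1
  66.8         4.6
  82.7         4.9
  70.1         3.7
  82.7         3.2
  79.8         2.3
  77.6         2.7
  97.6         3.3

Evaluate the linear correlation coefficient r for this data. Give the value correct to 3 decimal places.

n = 8, Σx = 670.3, Σy = 25.8, Σx² = 57739.39, Σy² = 93.78, Σxy = 2075.96
nΣxy − ΣxΣy = 16607.68 − 17293.74 = -686.06
nΣx² − (Σx)² = 461915.12 − 449302.09 = 12613.03; nΣy² − (Σy)² = 750.24 − 665.64 = 84.6
r = -686.06 / √(12613.03 × 84.6) = -686.06 / 1032.9871 ≈ -0.664

-0.664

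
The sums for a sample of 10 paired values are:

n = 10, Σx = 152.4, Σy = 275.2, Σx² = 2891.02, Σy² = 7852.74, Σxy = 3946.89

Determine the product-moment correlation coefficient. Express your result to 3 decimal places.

r = (nΣxy − ΣxΣy) / √[(nΣx² − (Σx)²)(nΣy² − (Σy)²)]
Numerator: 10×3946.89 − 152.4×275.2 = -2471.58
Denominator: √[(28910.2 − 23225.76)(78527.4 − 75735.04)] = √[5684.44 × 2792.36] = 3984.0937
r = -2471.58 / 3984.0937 ≈ -0.620

-0.620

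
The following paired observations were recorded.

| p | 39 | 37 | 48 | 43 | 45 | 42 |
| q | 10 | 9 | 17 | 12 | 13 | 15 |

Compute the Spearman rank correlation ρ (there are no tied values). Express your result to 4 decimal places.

Rank p: 2, 1, 6, 4, 5, 3
Rank q: 2, 1, 6, 3, 4, 5
d = rank(p) − rank(q): 0, 0, 0, 1, 1, -2; Σd² = 6
ρ = 1 − 6Σd² / [n(n²−1)] = 1 − 6×6 / (6×35) = 1 − 36/210 ≈ 0.8286

0.8286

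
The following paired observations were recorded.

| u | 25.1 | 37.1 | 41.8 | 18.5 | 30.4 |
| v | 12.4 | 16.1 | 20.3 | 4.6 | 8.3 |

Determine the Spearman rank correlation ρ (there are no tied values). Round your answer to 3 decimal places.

Rank u: 2, 4, 5, 1, 3
Rank v: 3, 4, 5, 1, 2
d = rank(u) − rank(v): -1, 0, 0, 0, 1; Σd² = 2
ρ = 1 − 6Σd² / [n(n²−1)] = 1 − 6×2 / (5×24) = 1 − 12/120 ≈ 0.900

0.900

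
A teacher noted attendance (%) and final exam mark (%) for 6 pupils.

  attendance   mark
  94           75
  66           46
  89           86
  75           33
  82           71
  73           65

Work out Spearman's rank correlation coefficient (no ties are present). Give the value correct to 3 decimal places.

Rank attendance: 6, 1, 5, 3, 4, 2
Rank mark: 5, 2, 6, 1, 4, 3
d = rank(attendance) − rank(mark): 1, -1, -1, 2, 0, -1; Σd² = 8
ρ = 1 − 6Σd² / [n(n²−1)] = 1 − 6×8 / (6×35) = 1 − 48/210 ≈ 0.771

0.771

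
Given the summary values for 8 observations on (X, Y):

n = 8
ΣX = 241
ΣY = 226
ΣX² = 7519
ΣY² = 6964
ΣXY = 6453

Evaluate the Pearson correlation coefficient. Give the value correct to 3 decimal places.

r = (nΣXY − ΣXΣY) / √[(nΣX² − (ΣX)²)(nΣY² − (ΣY)²)]
Numerator: 8×6453 − 241×226 = -2842
Denominator: √[(60152 − 58081)(55712 − 51076)] = √[2071 × 4636] = 3098.5732
r = -2842 / 3098.5732 ≈ -0.917

-0.917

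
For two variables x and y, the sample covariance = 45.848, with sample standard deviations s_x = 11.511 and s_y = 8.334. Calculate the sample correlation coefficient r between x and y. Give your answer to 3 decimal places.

r = Cov(x,y) / (s_x · s_y) = 45.848 / (11.511 × 8.334)
  = 45.848 / 95.9327 ≈ 0.478

0.478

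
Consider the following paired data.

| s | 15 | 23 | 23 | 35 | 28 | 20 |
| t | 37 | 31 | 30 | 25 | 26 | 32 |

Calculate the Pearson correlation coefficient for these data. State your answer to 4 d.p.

-0.9559

n = 6, Σs = 144, Σt = 181, Σs² = 3692, Σt² = 5555, Σst = 4201
nΣst − ΣsΣt = 25206 − 26064 = -858
nΣs² − (Σs)² = 22152 − 20736 = 1416; nΣt² − (Σt)² = 33330 − 32761 = 569
r = -858 / √(1416 × 569) = -858 / 897.6102 ≈ -0.9559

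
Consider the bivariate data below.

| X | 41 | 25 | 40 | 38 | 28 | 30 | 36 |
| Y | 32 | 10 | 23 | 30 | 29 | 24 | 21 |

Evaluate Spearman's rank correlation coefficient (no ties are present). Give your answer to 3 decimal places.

0.571

Rank X: 7, 1, 6, 5, 2, 3, 4
Rank Y: 7, 1, 3, 6, 5, 4, 2
d = rank(X) − rank(Y): 0, 0, 3, -1, -3, -1, 2; Σd² = 24
ρ = 1 − 6Σd² / [n(n²−1)] = 1 − 6×24 / (7×48) = 1 − 144/336 ≈ 0.571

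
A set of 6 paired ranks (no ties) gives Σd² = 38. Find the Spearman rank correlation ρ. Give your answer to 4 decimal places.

ρ = 1 − 6Σd² / [n(n²−1)] = 1 − 6×38 / (6×35)
  = 1 − 228/210 = 1 − 1.08571 ≈ -0.0857

-0.0857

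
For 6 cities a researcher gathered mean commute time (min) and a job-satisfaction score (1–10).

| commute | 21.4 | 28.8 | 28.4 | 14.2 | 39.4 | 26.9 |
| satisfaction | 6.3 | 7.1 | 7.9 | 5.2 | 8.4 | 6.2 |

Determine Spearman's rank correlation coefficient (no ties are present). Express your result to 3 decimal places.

Rank commute: 2, 5, 4, 1, 6, 3
Rank satisfaction: 3, 4, 5, 1, 6, 2
d = rank(commute) − rank(satisfaction): -1, 1, -1, 0, 0, 1; Σd² = 4
ρ = 1 − 6Σd² / [n(n²−1)] = 1 − 6×4 / (6×35) = 1 − 24/210 ≈ 0.886

0.886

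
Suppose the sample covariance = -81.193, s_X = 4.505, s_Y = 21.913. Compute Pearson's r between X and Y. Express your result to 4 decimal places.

r = Cov(X,Y) / (s_X · s_Y) = -81.193 / (4.505 × 21.913)
  = -81.193 / 98.7181 ≈ -0.8225

-0.8225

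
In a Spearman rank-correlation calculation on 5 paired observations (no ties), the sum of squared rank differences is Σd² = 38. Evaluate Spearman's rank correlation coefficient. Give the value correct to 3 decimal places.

ρ = 1 − 6Σd² / [n(n²−1)] = 1 − 6×38 / (5×24)
  = 1 − 228/120 = 1 − 1.9000 ≈ -0.900

-0.900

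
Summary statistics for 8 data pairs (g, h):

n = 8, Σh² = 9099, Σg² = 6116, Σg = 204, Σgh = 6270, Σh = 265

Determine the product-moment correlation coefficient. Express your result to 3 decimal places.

r = (nΣgh − ΣgΣh) / √[(nΣg² − (Σg)²)(nΣh² − (Σh)²)]
Numerator: 8×6270 − 204×265 = -3900
Denominator: √[(48928 − 41616)(72792 − 70225)] = √[7312 × 2567] = 4332.4247
r = -3900 / 4332.4247 ≈ -0.900

-0.900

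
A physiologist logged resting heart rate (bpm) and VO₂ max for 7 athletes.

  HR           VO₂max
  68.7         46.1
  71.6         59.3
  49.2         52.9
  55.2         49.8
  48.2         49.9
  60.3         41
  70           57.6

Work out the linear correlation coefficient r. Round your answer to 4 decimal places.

n = 7, Σx = 423.2, Σy = 356.6, Σx² = 26173.26, Σy² = 18408.92, Σxy = 21674.07
nΣxy − ΣxΣy = 151718.49 − 150913.12 = 805.37
nΣx² − (Σx)² = 183212.82 − 179098.24 = 4114.58; nΣy² − (Σy)² = 128862.44 − 127163.56 = 1698.88
r = 805.37 / √(4114.58 × 1698.88) = 805.37 / 2643.8944 ≈ 0.3046

0.3046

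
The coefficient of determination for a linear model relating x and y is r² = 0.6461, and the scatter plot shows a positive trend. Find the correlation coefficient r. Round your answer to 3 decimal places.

|r| = √0.6461 = 0.804
The association is positive, so r = 0.804.

0.804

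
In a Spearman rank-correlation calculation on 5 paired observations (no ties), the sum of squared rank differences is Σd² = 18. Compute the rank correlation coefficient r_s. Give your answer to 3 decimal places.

ρ = 1 − 6Σd² / [n(n²−1)] = 1 − 6×18 / (5×24)
  = 1 − 108/120 = 1 − 0.9000 ≈ 0.100

0.100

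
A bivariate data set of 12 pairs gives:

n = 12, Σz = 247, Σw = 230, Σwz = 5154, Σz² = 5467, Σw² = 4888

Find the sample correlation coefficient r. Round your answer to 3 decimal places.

0.980

r = (nΣwz − ΣwΣz) / √[(nΣw² − (Σw)²)(nΣz² − (Σz)²)]
Numerator: 12×5154 − 230×247 = 5038
Denominator: √[(58656 − 52900)(65604 − 61009)] = √[5756 × 4595] = 5142.8416
r = 5038 / 5142.8416 ≈ 0.980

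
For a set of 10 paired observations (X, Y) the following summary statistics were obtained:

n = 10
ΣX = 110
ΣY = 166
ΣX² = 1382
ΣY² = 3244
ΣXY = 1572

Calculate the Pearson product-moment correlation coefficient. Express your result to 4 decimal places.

-0.8764

r = (nΣXY − ΣXΣY) / √[(nΣX² − (ΣX)²)(nΣY² − (ΣY)²)]
Numerator: 10×1572 − 110×166 = -2540
Denominator: √[(13820 − 12100)(32440 − 27556)] = √[1720 × 4884] = 2898.3582
r = -2540 / 2898.3582 ≈ -0.8764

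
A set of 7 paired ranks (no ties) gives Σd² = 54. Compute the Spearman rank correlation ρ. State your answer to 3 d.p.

0.036

ρ = 1 − 6Σd² / [n(n²−1)] = 1 − 6×54 / (7×48)
  = 1 − 324/336 = 1 − 0.9643 ≈ 0.036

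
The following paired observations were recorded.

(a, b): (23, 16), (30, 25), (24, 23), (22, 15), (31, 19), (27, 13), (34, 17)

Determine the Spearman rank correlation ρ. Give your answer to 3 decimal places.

0.393

Rank a: 2, 5, 3, 1, 6, 4, 7
Rank b: 3, 7, 6, 2, 5, 1, 4
d = rank(a) − rank(b): -1, -2, -3, -1, 1, 3, 3; Σd² = 34
ρ = 1 − 6Σd² / [n(n²−1)] = 1 − 6×34 / (7×48) = 1 − 204/336 ≈ 0.393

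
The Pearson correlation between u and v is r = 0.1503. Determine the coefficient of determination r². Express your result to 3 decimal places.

r² = (0.1503)² = 0.023

0.023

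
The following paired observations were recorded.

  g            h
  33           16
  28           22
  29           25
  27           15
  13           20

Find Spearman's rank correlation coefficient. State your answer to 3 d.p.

Rank g: 5, 3, 4, 2, 1
Rank h: 2, 4, 5, 1, 3
d = rank(g) − rank(h): 3, -1, -1, 1, -2; Σd² = 16
ρ = 1 − 6Σd² / [n(n²−1)] = 1 − 6×16 / (5×24) = 1 − 96/120 ≈ 0.200

0.200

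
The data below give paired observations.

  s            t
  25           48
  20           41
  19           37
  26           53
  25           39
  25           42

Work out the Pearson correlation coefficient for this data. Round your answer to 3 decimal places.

n = 6, Σs = 140, Σt = 260, Σs² = 3312, Σt² = 11448, Σst = 6126
nΣst − ΣsΣt = 36756 − 36400 = 356
nΣs² − (Σs)² = 19872 − 19600 = 272; nΣt² − (Σt)² = 68688 − 67600 = 1088
r = 356 / √(272 × 1088) = 356 / 544.0000 ≈ 0.654

0.654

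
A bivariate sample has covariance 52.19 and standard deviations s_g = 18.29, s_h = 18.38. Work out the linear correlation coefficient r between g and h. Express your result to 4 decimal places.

0.1552

r = Cov(g,h) / (s_g · s_h) = 52.19 / (18.29 × 18.38)
  = 52.19 / 336.1702 ≈ 0.1552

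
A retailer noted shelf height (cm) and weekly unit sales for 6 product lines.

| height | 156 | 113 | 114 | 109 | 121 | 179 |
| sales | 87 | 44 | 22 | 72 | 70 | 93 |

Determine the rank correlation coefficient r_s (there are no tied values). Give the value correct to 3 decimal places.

0.600

Rank height: 5, 2, 3, 1, 4, 6
Rank sales: 5, 2, 1, 4, 3, 6
d = rank(height) − rank(sales): 0, 0, 2, -3, 1, 0; Σd² = 14
ρ = 1 − 6Σd² / [n(n²−1)] = 1 − 6×14 / (6×35) = 1 − 84/210 ≈ 0.600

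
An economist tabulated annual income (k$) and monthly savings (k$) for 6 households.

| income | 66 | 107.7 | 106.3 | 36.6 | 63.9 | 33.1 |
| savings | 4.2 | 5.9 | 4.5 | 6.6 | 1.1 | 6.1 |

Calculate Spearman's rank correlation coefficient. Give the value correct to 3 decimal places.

-0.371

Rank income: 4, 6, 5, 2, 3, 1
Rank savings: 2, 4, 3, 6, 1, 5
d = rank(income) − rank(savings): 2, 2, 2, -4, 2, -4; Σd² = 48
ρ = 1 − 6Σd² / [n(n²−1)] = 1 − 6×48 / (6×35) = 1 − 288/210 ≈ -0.371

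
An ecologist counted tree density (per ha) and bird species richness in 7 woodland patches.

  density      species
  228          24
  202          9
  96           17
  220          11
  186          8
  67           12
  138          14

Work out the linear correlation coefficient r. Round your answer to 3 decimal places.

n = 7, Σx = 1137, Σy = 95, Σx² = 208533, Σy² = 1471, Σxy = 15566
nΣxy − ΣxΣy = 108962 − 108015 = 947
nΣx² − (Σx)² = 1459731 − 1292769 = 166962; nΣy² − (Σy)² = 10297 − 9025 = 1272
r = 947 / √(166962 × 1272) = 947 / 14573.1144 ≈ 0.065

0.065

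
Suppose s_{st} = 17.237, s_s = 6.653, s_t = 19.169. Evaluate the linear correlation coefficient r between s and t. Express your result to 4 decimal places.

r = Cov(s,t) / (s_s · s_t) = 17.237 / (6.653 × 19.169)
  = 17.237 / 127.5314 ≈ 0.1352

0.1352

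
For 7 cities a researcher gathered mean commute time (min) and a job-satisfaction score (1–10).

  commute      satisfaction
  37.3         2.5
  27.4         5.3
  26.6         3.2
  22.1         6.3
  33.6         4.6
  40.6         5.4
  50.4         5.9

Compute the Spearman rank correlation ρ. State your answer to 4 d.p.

Rank commute: 5, 3, 2, 1, 4, 6, 7
Rank satisfaction: 1, 4, 2, 7, 3, 5, 6
d = rank(commute) − rank(satisfaction): 4, -1, 0, -6, 1, 1, 1; Σd² = 56
ρ = 1 − 6Σd² / [n(n²−1)] = 1 − 6×56 / (7×48) = 1 − 336/336 ≈ 0.0000

0.0000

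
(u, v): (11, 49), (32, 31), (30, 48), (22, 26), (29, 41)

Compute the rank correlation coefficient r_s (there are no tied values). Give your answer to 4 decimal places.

Rank u: 1, 5, 4, 2, 3
Rank v: 5, 2, 4, 1, 3
d = rank(u) − rank(v): -4, 3, 0, 1, 0; Σd² = 26
ρ = 1 − 6Σd² / [n(n²−1)] = 1 − 6×26 / (5×24) = 1 − 156/120 ≈ -0.3000

-0.3000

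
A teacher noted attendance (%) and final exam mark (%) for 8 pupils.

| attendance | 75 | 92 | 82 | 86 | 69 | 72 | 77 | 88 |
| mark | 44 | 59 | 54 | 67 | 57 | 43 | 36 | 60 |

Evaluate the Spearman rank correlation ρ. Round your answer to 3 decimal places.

Rank attendance: 3, 8, 5, 6, 1, 2, 4, 7
Rank mark: 3, 6, 4, 8, 5, 2, 1, 7
d = rank(attendance) − rank(mark): 0, 2, 1, -2, -4, 0, 3, 0; Σd² = 34
ρ = 1 − 6Σd² / [n(n²−1)] = 1 − 6×34 / (8×63) = 1 − 204/504 ≈ 0.595

0.595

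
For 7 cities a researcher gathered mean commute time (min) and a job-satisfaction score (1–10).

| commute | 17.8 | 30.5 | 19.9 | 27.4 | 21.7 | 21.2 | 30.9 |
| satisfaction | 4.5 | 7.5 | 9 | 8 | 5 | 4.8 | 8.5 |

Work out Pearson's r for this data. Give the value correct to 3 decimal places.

n = 7, Σx = 169.4, Σy = 47.3, Σx² = 4269, Σy² = 341.79, Σxy = 1180.06
nΣxy − ΣxΣy = 8260.42 − 8012.62 = 247.8
nΣx² − (Σx)² = 29883 − 28696.36 = 1186.64; nΣy² − (Σy)² = 2392.53 − 2237.29 = 155.24
r = 247.8 / √(1186.64 × 155.24) = 247.8 / 429.2016 ≈ 0.577

0.577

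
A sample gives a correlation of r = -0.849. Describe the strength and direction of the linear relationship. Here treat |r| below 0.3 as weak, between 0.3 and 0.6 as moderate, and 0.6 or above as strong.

r = -0.849 < 0 so the relationship is negative.
|r| = 0.849, which falls in the strong range.

strong negative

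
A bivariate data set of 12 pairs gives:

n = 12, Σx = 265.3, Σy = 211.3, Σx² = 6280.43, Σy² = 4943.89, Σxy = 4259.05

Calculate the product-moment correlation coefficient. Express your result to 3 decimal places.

-0.579

r = (nΣxy − ΣxΣy) / √[(nΣx² − (Σx)²)(nΣy² − (Σy)²)]
Numerator: 12×4259.05 − 265.3×211.3 = -4949.29
Denominator: √[(75365.16 − 70384.09)(59326.68 − 44647.69)] = √[4981.07 × 14678.99] = 8550.8524
r = -4949.29 / 8550.8524 ≈ -0.579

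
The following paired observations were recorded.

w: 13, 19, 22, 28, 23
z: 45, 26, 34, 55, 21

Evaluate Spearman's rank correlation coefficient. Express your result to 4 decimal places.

0.1000

Rank w: 1, 2, 3, 5, 4
Rank z: 4, 2, 3, 5, 1
d = rank(w) − rank(z): -3, 0, 0, 0, 3; Σd² = 18
ρ = 1 − 6Σd² / [n(n²−1)] = 1 − 6×18 / (5×24) = 1 − 108/120 ≈ 0.1000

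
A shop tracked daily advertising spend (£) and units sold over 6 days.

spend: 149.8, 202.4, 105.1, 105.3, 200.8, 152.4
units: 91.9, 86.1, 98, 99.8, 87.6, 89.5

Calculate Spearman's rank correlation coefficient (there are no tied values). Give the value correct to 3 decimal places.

-0.943

Rank spend: 3, 6, 1, 2, 5, 4
Rank units: 4, 1, 5, 6, 2, 3
d = rank(spend) − rank(units): -1, 5, -4, -4, 3, 1; Σd² = 68
ρ = 1 − 6Σd² / [n(n²−1)] = 1 − 6×68 / (6×35) = 1 − 408/210 ≈ -0.943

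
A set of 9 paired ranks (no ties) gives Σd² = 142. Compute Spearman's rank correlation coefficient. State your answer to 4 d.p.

-0.1833

ρ = 1 − 6Σd² / [n(n²−1)] = 1 − 6×142 / (9×80)
  = 1 − 852/720 = 1 − 1.18333 ≈ -0.1833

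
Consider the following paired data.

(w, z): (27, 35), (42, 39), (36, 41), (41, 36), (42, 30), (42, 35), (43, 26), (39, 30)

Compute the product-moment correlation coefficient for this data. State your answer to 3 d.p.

-0.293

n = 8, Σw = 312, Σz = 272, Σw² = 12368, Σz² = 9424, Σwz = 10553
nΣwz − ΣwΣz = 84424 − 84864 = -440
nΣw² − (Σw)² = 98944 − 97344 = 1600; nΣz² − (Σz)² = 75392 − 73984 = 1408
r = -440 / √(1600 × 1408) = -440 / 1500.9330 ≈ -0.293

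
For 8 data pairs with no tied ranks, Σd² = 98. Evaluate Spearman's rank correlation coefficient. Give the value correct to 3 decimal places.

-0.167

ρ = 1 − 6Σd² / [n(n²−1)] = 1 − 6×98 / (8×63)
  = 1 − 588/504 = 1 − 1.1667 ≈ -0.167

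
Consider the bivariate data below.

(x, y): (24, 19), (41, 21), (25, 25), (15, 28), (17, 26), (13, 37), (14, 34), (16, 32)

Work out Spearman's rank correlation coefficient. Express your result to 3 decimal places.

-0.905

Rank x: 6, 8, 7, 3, 5, 1, 2, 4
Rank y: 1, 2, 3, 5, 4, 8, 7, 6
d = rank(x) − rank(y): 5, 6, 4, -2, 1, -7, -5, -2; Σd² = 160
ρ = 1 − 6Σd² / [n(n²−1)] = 1 − 6×160 / (8×63) = 1 − 960/504 ≈ -0.905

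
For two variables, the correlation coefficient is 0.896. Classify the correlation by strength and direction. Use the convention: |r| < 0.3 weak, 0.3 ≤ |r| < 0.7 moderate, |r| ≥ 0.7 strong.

r = 0.896 > 0 so the relationship is positive.
|r| = 0.896, which falls in the strong range.

strong positive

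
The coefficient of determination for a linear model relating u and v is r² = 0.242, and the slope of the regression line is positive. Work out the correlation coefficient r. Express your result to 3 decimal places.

|r| = √0.242 = 0.492
The association is positive, so r = 0.492.

0.492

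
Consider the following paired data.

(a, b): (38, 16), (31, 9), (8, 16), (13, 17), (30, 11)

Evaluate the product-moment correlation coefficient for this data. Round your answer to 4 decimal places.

-0.4923

n = 5, Σa = 120, Σb = 69, Σa² = 3538, Σb² = 1003, Σab = 1566
nΣab − ΣaΣb = 7830 − 8280 = -450
nΣa² − (Σa)² = 17690 − 14400 = 3290; nΣb² − (Σb)² = 5015 − 4761 = 254
r = -450 / √(3290 × 254) = -450 / 914.1444 ≈ -0.4923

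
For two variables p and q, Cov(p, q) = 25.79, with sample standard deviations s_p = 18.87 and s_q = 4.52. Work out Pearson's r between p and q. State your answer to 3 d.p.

r = Cov(p,q) / (s_p · s_q) = 25.79 / (18.87 × 4.52)
  = 25.79 / 85.2924 ≈ 0.302

0.302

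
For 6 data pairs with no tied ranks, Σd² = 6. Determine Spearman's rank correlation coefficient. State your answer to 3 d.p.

0.829

ρ = 1 − 6Σd² / [n(n²−1)] = 1 − 6×6 / (6×35)
  = 1 − 36/210 = 1 − 0.1714 ≈ 0.829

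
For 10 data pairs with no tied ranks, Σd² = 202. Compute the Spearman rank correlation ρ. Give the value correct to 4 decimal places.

-0.2242

ρ = 1 − 6Σd² / [n(n²−1)] = 1 − 6×202 / (10×99)
  = 1 − 1212/990 = 1 − 1.22424 ≈ -0.2242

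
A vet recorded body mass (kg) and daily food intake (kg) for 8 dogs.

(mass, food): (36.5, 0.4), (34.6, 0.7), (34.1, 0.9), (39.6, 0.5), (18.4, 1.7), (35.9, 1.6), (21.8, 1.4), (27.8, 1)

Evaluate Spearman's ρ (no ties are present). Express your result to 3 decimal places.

-0.738

Rank mass: 7, 5, 4, 8, 1, 6, 2, 3
Rank food: 1, 3, 4, 2, 8, 7, 6, 5
d = rank(mass) − rank(food): 6, 2, 0, 6, -7, -1, -4, -2; Σd² = 146
ρ = 1 − 6Σd² / [n(n²−1)] = 1 − 6×146 / (8×63) = 1 − 876/504 ≈ -0.738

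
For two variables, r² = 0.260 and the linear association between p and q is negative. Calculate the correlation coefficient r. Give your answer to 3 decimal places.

|r| = √0.260 = 0.510
The association is negative, so r = −0.510.

-0.510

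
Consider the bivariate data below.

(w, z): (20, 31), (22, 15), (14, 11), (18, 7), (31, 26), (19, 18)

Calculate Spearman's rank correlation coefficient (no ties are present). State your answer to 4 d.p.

Rank w: 4, 5, 1, 2, 6, 3
Rank z: 6, 3, 2, 1, 5, 4
d = rank(w) − rank(z): -2, 2, -1, 1, 1, -1; Σd² = 12
ρ = 1 − 6Σd² / [n(n²−1)] = 1 − 6×12 / (6×35) = 1 − 72/210 ≈ 0.6571

0.6571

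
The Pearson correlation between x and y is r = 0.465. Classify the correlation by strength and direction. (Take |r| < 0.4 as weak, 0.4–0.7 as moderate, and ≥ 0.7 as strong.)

r = 0.465 > 0 so the relationship is positive.
|r| = 0.465, which falls in the moderate range.

moderate positive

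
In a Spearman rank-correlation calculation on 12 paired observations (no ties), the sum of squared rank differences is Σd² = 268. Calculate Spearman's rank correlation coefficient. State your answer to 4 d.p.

0.0629

ρ = 1 − 6Σd² / [n(n²−1)] = 1 − 6×268 / (12×143)
  = 1 − 1608/1716 = 1 − 0.93706 ≈ 0.0629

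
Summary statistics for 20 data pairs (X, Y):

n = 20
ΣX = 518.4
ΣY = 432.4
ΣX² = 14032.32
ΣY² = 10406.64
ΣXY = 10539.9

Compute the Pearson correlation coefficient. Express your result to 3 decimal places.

-0.841

r = (nΣXY − ΣXΣY) / √[(nΣX² − (ΣX)²)(nΣY² − (ΣY)²)]
Numerator: 20×10539.9 − 518.4×432.4 = -13358.16
Denominator: √[(280646.4 − 268738.56)(208132.8 − 186969.76)] = √[11907.84 × 21163.04] = 15874.6998
r = -13358.16 / 15874.6998 ≈ -0.841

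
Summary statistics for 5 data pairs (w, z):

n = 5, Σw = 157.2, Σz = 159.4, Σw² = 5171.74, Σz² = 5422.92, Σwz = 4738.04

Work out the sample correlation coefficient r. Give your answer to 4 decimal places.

r = (nΣwz − ΣwΣz) / √[(nΣw² − (Σw)²)(nΣz² − (Σz)²)]
Numerator: 5×4738.04 − 157.2×159.4 = -1367.48
Denominator: √[(25858.7 − 24711.84)(27114.6 − 25408.36)] = √[1146.86 × 1706.24] = 1398.8633
r = -1367.48 / 1398.8633 ≈ -0.9776

-0.9776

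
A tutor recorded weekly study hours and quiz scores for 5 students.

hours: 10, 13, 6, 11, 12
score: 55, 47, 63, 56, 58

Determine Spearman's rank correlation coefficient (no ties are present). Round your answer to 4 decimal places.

-0.6000

Rank hours: 2, 5, 1, 3, 4
Rank score: 2, 1, 5, 3, 4
d = rank(hours) − rank(score): 0, 4, -4, 0, 0; Σd² = 32
ρ = 1 − 6Σd² / [n(n²−1)] = 1 − 6×32 / (5×24) = 1 − 192/120 ≈ -0.6000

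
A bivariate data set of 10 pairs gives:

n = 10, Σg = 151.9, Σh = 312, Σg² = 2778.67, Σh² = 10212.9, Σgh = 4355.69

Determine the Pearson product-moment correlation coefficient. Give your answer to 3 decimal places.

-0.808

r = (nΣgh − ΣgΣh) / √[(nΣg² − (Σg)²)(nΣh² − (Σh)²)]
Numerator: 10×4355.69 − 151.9×312 = -3835.9
Denominator: √[(27786.7 − 23073.61)(102129 − 97344)] = √[4713.09 × 4785] = 4748.9089
r = -3835.9 / 4748.9089 ≈ -0.808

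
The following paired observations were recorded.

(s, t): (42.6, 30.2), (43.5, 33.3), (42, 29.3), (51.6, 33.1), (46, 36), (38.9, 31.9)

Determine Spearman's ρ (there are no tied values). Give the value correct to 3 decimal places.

Rank s: 3, 4, 2, 6, 5, 1
Rank t: 2, 5, 1, 4, 6, 3
d = rank(s) − rank(t): 1, -1, 1, 2, -1, -2; Σd² = 12
ρ = 1 − 6Σd² / [n(n²−1)] = 1 − 6×12 / (6×35) = 1 − 72/210 ≈ 0.657

0.657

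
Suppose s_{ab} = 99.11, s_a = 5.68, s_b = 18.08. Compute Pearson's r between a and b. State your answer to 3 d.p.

0.965

r = Cov(a,b) / (s_a · s_b) = 99.11 / (5.68 × 18.08)
  = 99.11 / 102.6944 ≈ 0.965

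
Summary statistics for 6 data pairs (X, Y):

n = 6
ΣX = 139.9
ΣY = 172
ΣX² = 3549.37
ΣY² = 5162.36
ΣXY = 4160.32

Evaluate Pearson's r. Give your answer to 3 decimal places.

0.581

r = (nΣXY − ΣXΣY) / √[(nΣX² − (ΣX)²)(nΣY² − (ΣY)²)]
Numerator: 6×4160.32 − 139.9×172 = 899.12
Denominator: √[(21296.22 − 19572.01)(30974.16 − 29584)] = √[1724.21 × 1390.16] = 1548.2015
r = 899.12 / 1548.2015 ≈ 0.581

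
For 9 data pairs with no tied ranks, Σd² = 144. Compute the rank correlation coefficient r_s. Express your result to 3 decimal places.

-0.200

ρ = 1 − 6Σd² / [n(n²−1)] = 1 − 6×144 / (9×80)
  = 1 − 864/720 = 1 − 1.2000 ≈ -0.200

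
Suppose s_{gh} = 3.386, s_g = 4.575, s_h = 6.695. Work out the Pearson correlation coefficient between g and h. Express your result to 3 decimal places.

r = Cov(g,h) / (s_g · s_h) = 3.386 / (4.575 × 6.695)
  = 3.386 / 30.6296 ≈ 0.111

0.111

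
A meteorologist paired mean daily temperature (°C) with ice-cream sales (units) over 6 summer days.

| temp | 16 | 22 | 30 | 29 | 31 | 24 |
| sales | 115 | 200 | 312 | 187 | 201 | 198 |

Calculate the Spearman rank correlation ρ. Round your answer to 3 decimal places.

0.714

Rank temp: 1, 2, 5, 4, 6, 3
Rank sales: 1, 4, 6, 2, 5, 3
d = rank(temp) − rank(sales): 0, -2, -1, 2, 1, 0; Σd² = 10
ρ = 1 − 6Σd² / [n(n²−1)] = 1 − 6×10 / (6×35) = 1 − 60/210 ≈ 0.714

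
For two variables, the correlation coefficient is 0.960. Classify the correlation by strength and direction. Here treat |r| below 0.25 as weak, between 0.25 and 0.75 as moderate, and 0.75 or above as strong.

strong positive

r = 0.960 > 0 so the relationship is positive.
|r| = 0.960, which falls in the strong range.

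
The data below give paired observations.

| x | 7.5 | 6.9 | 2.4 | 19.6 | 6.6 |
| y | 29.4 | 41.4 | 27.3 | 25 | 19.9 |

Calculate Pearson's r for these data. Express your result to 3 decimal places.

-0.178

n = 5, Σx = 43, Σy = 143, Σx² = 537.34, Σy² = 4344.62, Σxy = 1193.02
nΣxy − ΣxΣy = 5965.1 − 6149 = -183.9
nΣx² − (Σx)² = 2686.7 − 1849 = 837.7; nΣy² − (Σy)² = 21723.1 − 20449 = 1274.1
r = -183.9 / √(837.7 × 1274.1) = -183.9 / 1033.1087 ≈ -0.178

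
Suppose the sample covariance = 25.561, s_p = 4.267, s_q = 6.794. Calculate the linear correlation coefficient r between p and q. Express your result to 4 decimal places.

0.8817

r = Cov(p,q) / (s_p · s_q) = 25.561 / (4.267 × 6.794)
  = 25.561 / 28.9900 ≈ 0.8817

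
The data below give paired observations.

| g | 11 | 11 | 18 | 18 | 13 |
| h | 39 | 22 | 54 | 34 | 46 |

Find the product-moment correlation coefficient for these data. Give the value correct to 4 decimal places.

n = 5, Σg = 71, Σh = 195, Σg² = 1059, Σh² = 8193, Σgh = 2853
nΣgh − ΣgΣh = 14265 − 13845 = 420
nΣg² − (Σg)² = 5295 − 5041 = 254; nΣh² − (Σh)² = 40965 − 38025 = 2940
r = 420 / √(254 × 2940) = 420 / 864.1528 ≈ 0.4860

0.4860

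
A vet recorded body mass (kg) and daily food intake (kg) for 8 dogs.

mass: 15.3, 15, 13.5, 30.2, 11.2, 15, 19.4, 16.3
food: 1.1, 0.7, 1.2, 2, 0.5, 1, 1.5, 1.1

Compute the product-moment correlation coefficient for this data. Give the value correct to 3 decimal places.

n = 8, Σx = 135.9, Σy = 9.1, Σx² = 2545.87, Σy² = 11.85, Σxy = 171.56
nΣxy − ΣxΣy = 1372.48 − 1236.69 = 135.79
nΣx² − (Σx)² = 20366.96 − 18468.81 = 1898.15; nΣy² − (Σy)² = 94.8 − 82.81 = 11.99
r = 135.79 / √(1898.15 × 11.99) = 135.79 / 150.8603 ≈ 0.900

0.900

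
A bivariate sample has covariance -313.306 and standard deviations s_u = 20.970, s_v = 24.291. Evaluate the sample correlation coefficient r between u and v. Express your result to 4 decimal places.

r = Cov(u,v) / (s_u · s_v) = -313.306 / (20.970 × 24.291)
  = -313.306 / 509.3823 ≈ -0.6151

-0.6151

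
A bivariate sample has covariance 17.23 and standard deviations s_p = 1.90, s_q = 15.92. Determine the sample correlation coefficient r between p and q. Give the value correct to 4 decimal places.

0.5696

r = Cov(p,q) / (s_p · s_q) = 17.23 / (1.90 × 15.92)
  = 17.23 / 30.2480 ≈ 0.5696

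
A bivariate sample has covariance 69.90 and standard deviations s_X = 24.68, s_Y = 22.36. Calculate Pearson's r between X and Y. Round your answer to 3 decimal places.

r = Cov(X,Y) / (s_X · s_Y) = 69.90 / (24.68 × 22.36)
  = 69.90 / 551.8448 ≈ 0.127

0.127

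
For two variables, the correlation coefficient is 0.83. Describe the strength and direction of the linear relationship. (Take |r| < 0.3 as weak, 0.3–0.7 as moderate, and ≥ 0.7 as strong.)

strong positive

r = 0.83 > 0 so the relationship is positive.
|r| = 0.83, which falls in the strong range.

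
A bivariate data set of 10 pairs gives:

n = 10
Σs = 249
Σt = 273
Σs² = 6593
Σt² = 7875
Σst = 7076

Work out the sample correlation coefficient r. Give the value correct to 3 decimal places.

0.683

r = (nΣst − ΣsΣt) / √[(nΣs² − (Σs)²)(nΣt² − (Σt)²)]
Numerator: 10×7076 − 249×273 = 2783
Denominator: √[(65930 − 62001)(78750 − 74529)] = √[3929 × 4221] = 4072.3837
r = 2783 / 4072.3837 ≈ 0.683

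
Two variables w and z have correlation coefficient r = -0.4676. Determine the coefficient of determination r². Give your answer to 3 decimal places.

r² = (-0.4676)² = 0.219

0.219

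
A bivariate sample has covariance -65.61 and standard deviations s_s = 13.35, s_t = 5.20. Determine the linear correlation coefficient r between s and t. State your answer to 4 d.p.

r = Cov(s,t) / (s_s · s_t) = -65.61 / (13.35 × 5.20)
  = -65.61 / 69.4200 ≈ -0.9451

-0.9451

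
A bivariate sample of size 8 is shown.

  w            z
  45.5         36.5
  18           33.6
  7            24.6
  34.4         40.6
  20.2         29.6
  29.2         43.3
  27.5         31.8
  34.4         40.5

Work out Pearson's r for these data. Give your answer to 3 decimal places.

n = 8, Σw = 216.2, Σz = 280.5, Σw² = 6826.9, Σz² = 10117.27, Σwz = 7964.37
nΣwz − ΣwΣz = 63714.96 − 60644.1 = 3070.86
nΣw² − (Σw)² = 54615.2 − 46742.44 = 7872.76; nΣz² − (Σz)² = 80938.16 − 78680.25 = 2257.91
r = 3070.86 / √(7872.76 × 2257.91) = 3070.86 / 4216.1574 ≈ 0.728

0.728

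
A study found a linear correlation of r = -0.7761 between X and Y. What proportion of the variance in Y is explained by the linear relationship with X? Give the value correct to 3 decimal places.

0.602

r² = (-0.7761)² = 0.602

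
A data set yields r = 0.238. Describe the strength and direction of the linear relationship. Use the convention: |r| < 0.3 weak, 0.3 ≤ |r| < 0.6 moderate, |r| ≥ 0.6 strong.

r = 0.238 > 0 so the relationship is positive.
|r| = 0.238, which falls in the weak range.

weak positive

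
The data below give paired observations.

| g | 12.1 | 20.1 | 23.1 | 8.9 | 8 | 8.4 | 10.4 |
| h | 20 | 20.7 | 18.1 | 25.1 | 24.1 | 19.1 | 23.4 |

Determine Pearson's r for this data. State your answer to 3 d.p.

-0.612

n = 7, Σg = 91, Σh = 150.5, Σg² = 1405.96, Σh² = 3279.29, Σgh = 1896.17
nΣgh − ΣgΣh = 13273.19 − 13695.5 = -422.31
nΣg² − (Σg)² = 9841.72 − 8281 = 1560.72; nΣh² − (Σh)² = 22955.03 − 22650.25 = 304.78
r = -422.31 / √(1560.72 × 304.78) = -422.31 / 689.6929 ≈ -0.612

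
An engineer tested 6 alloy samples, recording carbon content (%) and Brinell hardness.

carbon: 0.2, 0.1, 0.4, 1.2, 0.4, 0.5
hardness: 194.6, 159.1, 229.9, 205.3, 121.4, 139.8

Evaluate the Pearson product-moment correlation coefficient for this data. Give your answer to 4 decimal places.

n = 6, Σx = 2.8, Σy = 1050.1, Σx² = 2.06, Σy² = 192466.07, Σxy = 511.61
nΣxy − ΣxΣy = 3069.66 − 2940.28 = 129.38
nΣx² − (Σx)² = 12.36 − 7.84 = 4.52; nΣy² − (Σy)² = 1154796.42 − 1102710.01 = 52086.41
r = 129.38 / √(4.52 × 52086.41) = 129.38 / 485.2119 ≈ 0.2666

0.2666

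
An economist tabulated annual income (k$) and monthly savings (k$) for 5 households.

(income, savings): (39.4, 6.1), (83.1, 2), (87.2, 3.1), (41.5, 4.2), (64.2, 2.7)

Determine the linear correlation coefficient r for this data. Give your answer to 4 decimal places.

n = 5, Σx = 315.4, Σy = 18.1, Σx² = 21905.7, Σy² = 75.75, Σxy = 1024.5
nΣxy − ΣxΣy = 5122.5 − 5708.74 = -586.24
nΣx² − (Σx)² = 109528.5 − 99477.16 = 10051.34; nΣy² − (Σy)² = 378.75 − 327.61 = 51.14
r = -586.24 / √(10051.34 × 51.14) = -586.24 / 716.9557 ≈ -0.8177

-0.8177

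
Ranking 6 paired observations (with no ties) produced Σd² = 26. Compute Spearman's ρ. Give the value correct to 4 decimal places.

0.2571

ρ = 1 − 6Σd² / [n(n²−1)] = 1 − 6×26 / (6×35)
  = 1 − 156/210 = 1 − 0.74286 ≈ 0.2571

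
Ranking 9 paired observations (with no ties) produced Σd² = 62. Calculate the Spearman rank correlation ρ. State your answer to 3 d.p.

ρ = 1 − 6Σd² / [n(n²−1)] = 1 − 6×62 / (9×80)
  = 1 − 372/720 = 1 − 0.5167 ≈ 0.483

0.483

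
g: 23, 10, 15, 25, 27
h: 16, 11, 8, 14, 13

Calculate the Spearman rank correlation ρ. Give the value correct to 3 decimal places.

Rank g: 3, 1, 2, 4, 5
Rank h: 5, 2, 1, 4, 3
d = rank(g) − rank(h): -2, -1, 1, 0, 2; Σd² = 10
ρ = 1 − 6Σd² / [n(n²−1)] = 1 − 6×10 / (5×24) = 1 − 60/120 ≈ 0.500

0.500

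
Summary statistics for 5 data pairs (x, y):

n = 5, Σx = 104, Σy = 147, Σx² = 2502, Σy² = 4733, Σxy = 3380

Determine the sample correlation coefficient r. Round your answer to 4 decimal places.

r = (nΣxy − ΣxΣy) / √[(nΣx² − (Σx)²)(nΣy² − (Σy)²)]
Numerator: 5×3380 − 104×147 = 1612
Denominator: √[(12510 − 10816)(23665 − 21609)] = √[1694 × 2056] = 1866.2433
r = 1612 / 1866.2433 ≈ 0.8638

0.8638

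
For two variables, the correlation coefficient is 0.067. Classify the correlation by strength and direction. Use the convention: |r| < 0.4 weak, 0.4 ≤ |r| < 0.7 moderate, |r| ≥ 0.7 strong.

r = 0.067 > 0 so the relationship is positive.
|r| = 0.067, which falls in the weak range.

weak positive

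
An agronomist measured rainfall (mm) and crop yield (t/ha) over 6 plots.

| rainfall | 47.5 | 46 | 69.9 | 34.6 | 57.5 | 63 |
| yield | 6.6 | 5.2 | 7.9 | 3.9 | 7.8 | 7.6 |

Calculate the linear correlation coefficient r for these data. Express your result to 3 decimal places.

0.925

n = 6, Σx = 318.5, Σy = 39, Σx² = 17730.67, Σy² = 266.82, Σxy = 2167.15
nΣxy − ΣxΣy = 13002.9 − 12421.5 = 581.4
nΣx² − (Σx)² = 106384.02 − 101442.25 = 4941.77; nΣy² − (Σy)² = 1600.92 − 1521 = 79.92
r = 581.4 / √(4941.77 × 79.92) = 581.4 / 628.4475 ≈ 0.925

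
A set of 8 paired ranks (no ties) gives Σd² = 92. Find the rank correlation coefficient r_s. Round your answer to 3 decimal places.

-0.095

ρ = 1 − 6Σd² / [n(n²−1)] = 1 − 6×92 / (8×63)
  = 1 − 552/504 = 1 − 1.0952 ≈ -0.095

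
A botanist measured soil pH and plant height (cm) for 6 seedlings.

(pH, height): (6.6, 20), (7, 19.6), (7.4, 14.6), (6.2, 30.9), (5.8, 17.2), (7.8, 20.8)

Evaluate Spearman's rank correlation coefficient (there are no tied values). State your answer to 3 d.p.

-0.029

Rank pH: 3, 4, 5, 2, 1, 6
Rank height: 4, 3, 1, 6, 2, 5
d = rank(pH) − rank(height): -1, 1, 4, -4, -1, 1; Σd² = 36
ρ = 1 − 6Σd² / [n(n²−1)] = 1 − 6×36 / (6×35) = 1 − 216/210 ≈ -0.029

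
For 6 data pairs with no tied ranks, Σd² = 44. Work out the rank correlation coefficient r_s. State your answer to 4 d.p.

ρ = 1 − 6Σd² / [n(n²−1)] = 1 − 6×44 / (6×35)
  = 1 − 264/210 = 1 − 1.25714 ≈ -0.2571

-0.2571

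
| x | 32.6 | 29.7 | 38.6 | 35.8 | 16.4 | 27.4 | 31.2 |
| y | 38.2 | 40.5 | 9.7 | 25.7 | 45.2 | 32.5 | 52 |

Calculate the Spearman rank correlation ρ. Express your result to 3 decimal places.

Rank x: 5, 3, 7, 6, 1, 2, 4
Rank y: 4, 5, 1, 2, 6, 3, 7
d = rank(x) − rank(y): 1, -2, 6, 4, -5, -1, -3; Σd² = 92
ρ = 1 − 6Σd² / [n(n²−1)] = 1 − 6×92 / (7×48) = 1 − 552/336 ≈ -0.643

-0.643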